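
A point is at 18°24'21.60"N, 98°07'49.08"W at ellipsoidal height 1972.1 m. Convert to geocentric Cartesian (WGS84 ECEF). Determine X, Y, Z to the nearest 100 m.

X -856400 m, Y -5994900 m, Z 2001700 m

WGS84: a = 6378137 m, e² = 0.006694380; N(φ) = a/√(1−e²sin²φ) = 6380266.482 m.
X = (N+h)·cosφ·cosλ = -856431.940 m; Y = (N+h)·cosφ·sinλ = -5994875.866 m; Z = (N(1−e²)+h)·sinφ = 2001695.406 m.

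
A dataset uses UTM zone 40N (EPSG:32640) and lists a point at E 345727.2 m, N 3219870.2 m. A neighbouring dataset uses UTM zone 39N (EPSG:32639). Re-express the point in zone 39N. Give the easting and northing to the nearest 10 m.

E 929810 m, N 3226890 m

UTM 40N → geographic: φ = 29.09789959°, λ = 55.41470045°.
UTM 39N (λ₀ = 51°) forward: E = 929811.379 m, N = 3226894.881 m.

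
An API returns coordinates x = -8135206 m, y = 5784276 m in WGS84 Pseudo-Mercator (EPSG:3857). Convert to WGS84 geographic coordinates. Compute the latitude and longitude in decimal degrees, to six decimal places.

lat 46.024499°, lon -73.079799°

R = 6378137 m. λ = x/R = -73.07979889°.
φ = 2·arctan(exp(y/R)) − 90° = 2·arctan(2.47661) − 90° = 46.02449855°.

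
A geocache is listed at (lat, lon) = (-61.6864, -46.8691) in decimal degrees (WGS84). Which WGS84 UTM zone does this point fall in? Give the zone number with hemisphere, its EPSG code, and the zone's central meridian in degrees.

UTM zone = ⌊(λ + 180)/6⌋ + 1; -46.8691° ∈ [-48°, -42°) → zone 23.
Hemisphere: S (φ < 0).
Central meridian λ₀ = 6×23 − 183 = -45°.
EPSG code: 32723.

Zone 23S (EPSG:32723), central meridian -45°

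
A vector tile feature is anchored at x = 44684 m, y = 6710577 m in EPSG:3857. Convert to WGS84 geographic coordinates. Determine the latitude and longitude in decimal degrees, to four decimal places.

lat 51.5020°, lon 0.4014°

R = 6378137 m. λ = x/R = 0.40140320°.
φ = 2·arctan(exp(y/R)) − 90° = 2·arctan(2.86372) − 90° = 51.50200148°.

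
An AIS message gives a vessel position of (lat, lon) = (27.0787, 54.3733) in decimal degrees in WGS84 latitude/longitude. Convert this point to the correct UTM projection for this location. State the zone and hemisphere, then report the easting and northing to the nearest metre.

Zone 40N: E 239519 m, N 2997871 m

Longitude 54.3733° lies in the 6° band [54°, 60°), giving zone 40; latitude is north of the equator, so 40N.
Zone 40 central meridian λ₀ = 6×40 − 183 = 57°; Δλ = -2.6267°.
Transverse Mercator on WGS84 with k₀ = 0.9996 gives E = 239519.326 m, N = 2997871.282 m.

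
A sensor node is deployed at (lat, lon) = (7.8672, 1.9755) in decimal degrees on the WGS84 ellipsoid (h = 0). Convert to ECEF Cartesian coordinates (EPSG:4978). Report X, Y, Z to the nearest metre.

WGS84: a = 6378137 m, e² = 0.006694380; N(φ) = a/√(1−e²sin²φ) = 6378537.018 m.
X = (N+h)·cosφ·cosλ = 6314746.777 m; Y = (N+h)·cosφ·sinλ = 217812.342 m; Z = (N(1−e²)+h)·sinφ = 867233.411 m.

X 6314747 m, Y 217812 m, Z 867233 m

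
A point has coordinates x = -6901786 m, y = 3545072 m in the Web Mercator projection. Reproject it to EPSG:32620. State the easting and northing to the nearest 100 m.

E 596200 m, N 3354900 m

Web Mercator inverse (R = 6378137 m) → φ = 30.32250050°, λ = -61.99979852°.
UTM 20N forward: E = 596156.089 m, N = 3354945.655 m.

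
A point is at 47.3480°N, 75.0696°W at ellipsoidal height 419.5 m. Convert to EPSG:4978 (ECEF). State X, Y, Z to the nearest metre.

X 1115501 m, Y -4183428 m, Z 4668373 m

WGS84: a = 6378137 m, e² = 0.006694380; N(φ) = a/√(1−e²sin²φ) = 6389716.781 m.
X = (N+h)·cosφ·cosλ = 1115501.146 m; Y = (N+h)·cosφ·sinλ = -4183427.610 m; Z = (N(1−e²)+h)·sinφ = 4668372.817 m.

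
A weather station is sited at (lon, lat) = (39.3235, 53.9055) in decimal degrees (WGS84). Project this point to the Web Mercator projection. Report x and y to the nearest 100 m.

x 4377500 m, y 7152300 m

Web Mercator is spherical with R = a = 6378137 m.
x = R·λ = 6378137 × 0.686324548 = 4377471.996 m.
y = R·ln tan(π/4 + φ/2) = 6378137 × 1.121374376 = 7152279.401 m.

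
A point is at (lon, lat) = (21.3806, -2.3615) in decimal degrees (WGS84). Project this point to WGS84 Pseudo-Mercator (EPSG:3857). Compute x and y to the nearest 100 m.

x 2380100 m, y -263000 m

Web Mercator is spherical with R = a = 6378137 m.
x = R·λ = 6378137 × 0.373161866 = 2380077.505 m.
y = R·ln tan(π/4 + φ/2) = 6378137 × -0.041227625 = -262955.438 m.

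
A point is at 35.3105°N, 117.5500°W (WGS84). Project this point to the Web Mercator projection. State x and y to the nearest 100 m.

x -13085600 m, y 4206200 m

Web Mercator is spherical with R = a = 6378137 m.
x = R·λ = 6378137 × -2.051634536 = -13085606.143 m.
y = R·ln tan(π/4 + φ/2) = 6378137 × 0.659464875 = 4206157.322 m.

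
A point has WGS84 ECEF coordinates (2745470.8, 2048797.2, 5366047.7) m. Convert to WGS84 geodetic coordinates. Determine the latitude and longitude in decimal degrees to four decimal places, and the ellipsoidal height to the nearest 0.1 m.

λ = atan2(Y, X) = 36.73200088°; p = √(X²+Y²) = 3425664.9 m.
Bowring's method on WGS84 (a = 6378137 m, b = 6356752.314 m) gives φ = 57.62020005°, h = 3367.919 m.

lat 57.6202°, lon 36.7320°, h 3367.9 m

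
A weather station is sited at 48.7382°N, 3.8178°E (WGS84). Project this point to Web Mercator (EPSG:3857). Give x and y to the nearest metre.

x 424996 m, y 6230556 m

Web Mercator is spherical with R = a = 6378137 m.
x = R·λ = 6378137 × 0.066633180 = 424995.552 m.
y = R·ln tan(π/4 + φ/2) = 6378137 × 0.976861362 = 6230555.599 m.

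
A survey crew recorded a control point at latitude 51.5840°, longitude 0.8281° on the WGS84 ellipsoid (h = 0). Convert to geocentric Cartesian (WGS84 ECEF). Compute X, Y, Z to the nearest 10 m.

WGS84: a = 6378137 m, e² = 0.006694380; N(φ) = a/√(1−e²sin²φ) = 6391283.662 m.
X = (N+h)·cosφ·cosλ = 3970915.447 m; Y = (N+h)·cosφ·sinλ = 57395.922 m; Z = (N(1−e²)+h)·sinφ = 4974174.945 m.

X 3970920 m, Y 57400 m, Z 4974170 m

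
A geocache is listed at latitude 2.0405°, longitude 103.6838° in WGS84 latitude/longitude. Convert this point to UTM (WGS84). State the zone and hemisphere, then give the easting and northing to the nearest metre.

Zone 48N: E 353619 m, N 225597 m

Longitude 103.6838° lies in the 6° band [102°, 108°), giving zone 48; latitude is north of the equator, so 48N.
Zone 48 central meridian λ₀ = 6×48 − 183 = 105°; Δλ = -1.3162°.
Transverse Mercator on WGS84 with k₀ = 0.9996 gives E = 353619.213 m, N = 225597.390 m.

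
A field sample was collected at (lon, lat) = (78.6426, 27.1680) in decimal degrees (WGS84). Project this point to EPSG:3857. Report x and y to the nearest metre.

Web Mercator is spherical with R = a = 6378137 m.
x = R·λ = 6378137 × 1.372572302 = 8754454.187 m.
y = R·ln tan(π/4 + φ/2) = 6378137 × 0.493008672 = 3144476.854 m.

x 8754454 m, y 3144477 m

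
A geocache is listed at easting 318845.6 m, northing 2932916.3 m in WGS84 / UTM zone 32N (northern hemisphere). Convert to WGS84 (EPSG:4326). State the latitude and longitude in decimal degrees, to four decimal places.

Zone 32N: λ₀ = 9°, k₀ = 0.9996, false easting 500000 m.
Meridian distance M = (N − FN)/k₀ = 2934089.9 m.
Inverse transverse Mercator on WGS84 gives φ = 26.50520031°, λ = 7.18220026°.

lat 26.5052°, lon 7.1822°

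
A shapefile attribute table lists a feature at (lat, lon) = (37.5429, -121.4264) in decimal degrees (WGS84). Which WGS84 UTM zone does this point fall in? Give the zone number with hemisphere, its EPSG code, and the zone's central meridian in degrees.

Zone 10N (EPSG:32610), central meridian -123°

UTM zone = ⌊(λ + 180)/6⌋ + 1; -121.4264° ∈ [-126°, -120°) → zone 10.
Hemisphere: N (φ ≥ 0).
Central meridian λ₀ = 6×10 − 183 = -123°.
EPSG code: 32610.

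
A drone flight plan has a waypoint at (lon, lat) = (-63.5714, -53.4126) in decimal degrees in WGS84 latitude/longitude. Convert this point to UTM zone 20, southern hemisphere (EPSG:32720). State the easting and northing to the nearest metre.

E 462020 m, N 4081677 m

Zone 20 central meridian λ₀ = 6×20 − 183 = -63°; Δλ = -0.5714°.
Transverse Mercator on WGS84 with k₀ = 0.9996 gives E = 462019.881 m, N = 4081677.456 m.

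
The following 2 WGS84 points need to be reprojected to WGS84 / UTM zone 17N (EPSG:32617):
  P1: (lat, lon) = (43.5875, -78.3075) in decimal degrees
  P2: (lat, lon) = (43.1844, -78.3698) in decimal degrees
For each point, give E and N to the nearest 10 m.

UTM zone 17N: λ₀ = -81°, k₀ = 0.9996.
P1 (43.5875°, -78.3075°) → (717362.820, 4829581.634) m.
P2 (43.1844°, -78.3698°) → (713745.930, 4784651.123) m.

P1: E 717360 m, N 4829580 m; P2: E 713750 m, N 4784650 m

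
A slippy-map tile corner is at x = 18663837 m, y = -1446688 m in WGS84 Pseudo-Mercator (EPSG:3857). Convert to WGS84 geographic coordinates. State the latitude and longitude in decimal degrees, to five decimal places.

R = 6378137 m. λ = x/R = 167.66010037°.
φ = 2·arctan(exp(y/R)) − 90° = 2·arctan(0.79706) − 90° = -12.88579840°.

lat -12.88580°, lon 167.66010°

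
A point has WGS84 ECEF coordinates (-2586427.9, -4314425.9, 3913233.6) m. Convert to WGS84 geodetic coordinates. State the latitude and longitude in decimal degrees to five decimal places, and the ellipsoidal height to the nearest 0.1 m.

λ = atan2(Y, X) = -120.94199925°; p = √(X²+Y²) = 5030296.2 m.
Bowring's method on WGS84 (a = 6378137 m, b = 6356752.314 m) gives φ = 38.06710018°, h = 3119.238 m.

lat 38.06710°, lon -120.94200°, h 3119.2 m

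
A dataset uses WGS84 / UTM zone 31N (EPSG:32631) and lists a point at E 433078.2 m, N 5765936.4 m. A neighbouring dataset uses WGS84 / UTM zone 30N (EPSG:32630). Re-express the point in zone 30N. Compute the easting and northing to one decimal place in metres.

E 844505.9 m, N 5777410.0 m

UTM 31N → geographic: φ = 52.03999979°, λ = 2.02430052°.
UTM 30N (λ₀ = -3°) forward: E = 844505.904 m, N = 5777409.953 m.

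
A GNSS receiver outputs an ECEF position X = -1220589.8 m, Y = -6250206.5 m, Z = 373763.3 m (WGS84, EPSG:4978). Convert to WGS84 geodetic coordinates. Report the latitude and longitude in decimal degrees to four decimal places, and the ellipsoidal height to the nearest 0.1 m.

lat 3.3815°, lon -101.0501°, h 1170.3 m

λ = atan2(Y, X) = -101.05010020°; p = √(X²+Y²) = 6368274.6 m.
Bowring's method on WGS84 (a = 6378137 m, b = 6356752.314 m) gives φ = 3.38150030°, h = 1170.257 m.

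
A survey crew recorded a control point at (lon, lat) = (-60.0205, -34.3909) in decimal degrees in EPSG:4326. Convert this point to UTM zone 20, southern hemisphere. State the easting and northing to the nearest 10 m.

Zone 20 central meridian λ₀ = 6×20 − 183 = -63°; Δλ = +2.9795°.
Transverse Mercator on WGS84 with k₀ = 0.9996 gives E = 773928.640 m, N = 6190475.256 m.

E 773930 m, N 6190480 m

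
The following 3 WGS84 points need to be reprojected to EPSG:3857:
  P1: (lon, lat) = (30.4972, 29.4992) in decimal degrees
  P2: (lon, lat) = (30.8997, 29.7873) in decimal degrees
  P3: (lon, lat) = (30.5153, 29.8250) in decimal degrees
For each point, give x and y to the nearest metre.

Web Mercator: x = R·λ, y = R·ln tan(π/4+φ/2), R = 6378137 m.
P1 (29.4992°, 30.4972°) → (3394932.775, 3439337.740) m.
P2 (29.7873°, 30.8997°) → (3439738.870, 3476238.437) m.
P3 (29.8250°, 30.5153°) → (3396947.657, 3481075.001) m.

P1: x 3394933 m, y 3439338 m; P2: x 3439739 m, y 3476238 m; P3: x 3396948 m, y 3481075 m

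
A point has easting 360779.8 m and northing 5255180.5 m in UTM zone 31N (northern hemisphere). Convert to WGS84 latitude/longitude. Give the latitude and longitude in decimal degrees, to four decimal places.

lat 47.4352°, lon 1.1537°

Zone 31N: λ₀ = 3°, k₀ = 0.9996, false easting 500000 m.
Meridian distance M = (N − FN)/k₀ = 5257283.4 m.
Inverse transverse Mercator on WGS84 gives φ = 47.43519988°, λ = 1.15369969°.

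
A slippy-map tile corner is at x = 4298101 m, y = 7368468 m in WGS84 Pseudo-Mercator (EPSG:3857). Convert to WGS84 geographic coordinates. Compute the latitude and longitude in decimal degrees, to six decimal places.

R = 6378137 m. λ = x/R = 38.61049821°.
φ = 2·arctan(exp(y/R)) − 90° = 2·arctan(3.17488) − 90° = 55.03400197°.

lat 55.034002°, lon 38.610498°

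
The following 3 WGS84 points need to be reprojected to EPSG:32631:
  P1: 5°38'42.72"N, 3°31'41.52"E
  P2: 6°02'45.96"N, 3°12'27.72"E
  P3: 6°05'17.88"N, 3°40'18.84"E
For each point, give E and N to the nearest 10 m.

P1: E 558490 m, N 624010 m; P2: E 522980 m, N 668300 m; P3: E 574350 m, N 673010 m

UTM zone 31N: λ₀ = 3°, k₀ = 0.9996.
P1 (5.6452°, 3.5282°) → (558493.093, 624010.975) m.
P2 (6.0461°, 3.2077°) → (522984.153, 668304.954) m.
P3 (6.0883°, 3.6719°) → (574348.418, 673011.695) m.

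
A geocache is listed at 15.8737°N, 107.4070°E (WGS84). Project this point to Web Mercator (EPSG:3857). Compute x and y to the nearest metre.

x 11956493 m, y 1790101 m

Web Mercator is spherical with R = a = 6378137 m.
x = R·λ = 6378137 × 1.874605790 = 11956492.548 m.
y = R·ln tan(π/4 + φ/2) = 6378137 × 0.280662069 = 1790101.127 m.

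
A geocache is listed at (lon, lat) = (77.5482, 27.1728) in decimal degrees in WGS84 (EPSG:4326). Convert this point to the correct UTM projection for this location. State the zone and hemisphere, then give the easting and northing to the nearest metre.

Longitude 77.5482° lies in the 6° band [72°, 78°), giving zone 43; latitude is north of the equator, so 43N.
Zone 43 central meridian λ₀ = 6×43 − 183 = 75°; Δλ = +2.5482°.
Transverse Mercator on WGS84 with k₀ = 0.9996 gives E = 752481.416 m, N = 3008139.773 m.

Zone 43N: E 752481 m, N 3008140 m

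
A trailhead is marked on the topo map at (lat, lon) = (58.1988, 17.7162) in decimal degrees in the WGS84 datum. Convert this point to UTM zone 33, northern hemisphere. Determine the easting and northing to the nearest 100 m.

Zone 33 central meridian λ₀ = 6×33 − 183 = 15°; Δλ = +2.7162°.
Transverse Mercator on WGS84 with k₀ = 0.9996 gives E = 659635.064 m, N = 6454060.316 m.

E 659600 m, N 6454100 m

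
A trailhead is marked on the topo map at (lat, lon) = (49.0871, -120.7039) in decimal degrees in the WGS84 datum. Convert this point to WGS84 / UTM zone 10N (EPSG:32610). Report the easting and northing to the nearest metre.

Zone 10 central meridian λ₀ = 6×10 − 183 = -123°; Δλ = +2.2961°.
Transverse Mercator on WGS84 with k₀ = 0.9996 gives E = 667643.176 m, N = 5439677.481 m.

E 667643 m, N 5439677 m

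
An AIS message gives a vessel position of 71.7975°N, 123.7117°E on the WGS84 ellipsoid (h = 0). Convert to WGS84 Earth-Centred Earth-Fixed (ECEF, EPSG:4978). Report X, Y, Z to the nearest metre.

WGS84: a = 6378137 m, e² = 0.006694380; N(φ) = a/√(1−e²sin²φ) = 6397490.370 m.
X = (N+h)·cosφ·cosλ = -1109154.355 m; Y = (N+h)·cosφ·sinλ = 1662371.300 m; Z = (N(1−e²)+h)·sinφ = 6036665.770 m.

X -1109154 m, Y 1662371 m, Z 6036666 m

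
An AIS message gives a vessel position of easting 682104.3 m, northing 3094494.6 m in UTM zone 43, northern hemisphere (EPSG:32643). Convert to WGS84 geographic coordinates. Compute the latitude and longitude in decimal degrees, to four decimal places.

lat 27.9631°, lon 76.8513°

Zone 43N: λ₀ = 75°, k₀ = 0.9996, false easting 500000 m.
Meridian distance M = (N − FN)/k₀ = 3095732.9 m.
Inverse transverse Mercator on WGS84 gives φ = 27.96309993°, λ = 76.85129963°.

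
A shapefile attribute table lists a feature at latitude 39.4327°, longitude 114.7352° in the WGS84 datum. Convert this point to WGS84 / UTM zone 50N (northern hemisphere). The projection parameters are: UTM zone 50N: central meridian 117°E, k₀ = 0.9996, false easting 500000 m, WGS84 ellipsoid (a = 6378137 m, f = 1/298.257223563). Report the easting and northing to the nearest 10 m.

Zone 50 central meridian λ₀ = 6×50 − 183 = 117°; Δλ = -2.2648°.
Transverse Mercator on WGS84 with k₀ = 0.9996 gives E = 305077.157 m, N = 4367243.242 m.

E 305080 m, N 4367240 m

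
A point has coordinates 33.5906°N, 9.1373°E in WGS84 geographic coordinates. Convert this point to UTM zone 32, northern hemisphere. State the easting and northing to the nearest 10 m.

Zone 32 central meridian λ₀ = 6×32 − 183 = 9°; Δλ = +0.1373°.
Transverse Mercator on WGS84 with k₀ = 0.9996 gives E = 512739.865 m, N = 3716772.473 m.

E 512740 m, N 3716770 m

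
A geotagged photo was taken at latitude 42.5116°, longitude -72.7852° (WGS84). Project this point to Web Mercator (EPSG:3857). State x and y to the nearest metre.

x -8102411 m, y 5237925 m

Web Mercator is spherical with R = a = 6378137 m.
x = R·λ = 6378137 × -1.270341387 = -8102411.401 m.
y = R·ln tan(π/4 + φ/2) = 6378137 × 0.821231246 = 5237925.399 m.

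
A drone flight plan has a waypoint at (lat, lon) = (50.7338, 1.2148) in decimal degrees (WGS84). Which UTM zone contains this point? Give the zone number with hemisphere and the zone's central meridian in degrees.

UTM zone = ⌊(λ + 180)/6⌋ + 1; 1.2148° ∈ [0°, 6°) → zone 31.
Hemisphere: N (φ ≥ 0).
Central meridian λ₀ = 6×31 − 183 = 3°.

Zone 31N, central meridian 3°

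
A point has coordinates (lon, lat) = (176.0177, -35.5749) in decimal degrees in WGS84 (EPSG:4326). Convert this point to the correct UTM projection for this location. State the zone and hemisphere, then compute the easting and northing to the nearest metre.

Zone 60S: E 410994 m, N 6062756 m

Longitude 176.0177° lies in the 6° band [174°, 180°), giving zone 60; latitude is south of the equator, so 60S.
Zone 60 central meridian λ₀ = 6×60 − 183 = 177°; Δλ = -0.9823°.
Transverse Mercator on WGS84 with k₀ = 0.9996 gives E = 410993.524 m, N = 6062755.777 m.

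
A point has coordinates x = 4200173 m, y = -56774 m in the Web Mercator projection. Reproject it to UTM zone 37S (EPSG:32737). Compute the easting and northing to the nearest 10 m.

Web Mercator inverse (R = 6378137 m) → φ = -0.51000278°, λ = 37.73079602°.
UTM 37S forward: E = 358763.304 m, N = 9943615.428 m.

E 358760 m, N 9943620 m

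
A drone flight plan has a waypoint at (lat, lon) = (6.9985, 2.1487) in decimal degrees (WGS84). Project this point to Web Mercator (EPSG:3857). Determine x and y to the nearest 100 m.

Web Mercator is spherical with R = a = 6378137 m.
x = R·λ = 6378137 × 0.037501890 = 239192.190 m.
y = R·ln tan(π/4 + φ/2) = 6378137 × 0.122451741 = 781013.981 m.

x 239200 m, y 781000 m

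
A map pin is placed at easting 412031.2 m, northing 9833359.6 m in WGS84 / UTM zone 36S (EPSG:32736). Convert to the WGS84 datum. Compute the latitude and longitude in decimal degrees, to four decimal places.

Zone 36S: λ₀ = 33°, k₀ = 0.9996, false easting 500000 m, false northing 10000000 m.
Meridian distance M = (N − FN)/k₀ = -166707.1 m.
Inverse transverse Mercator on WGS84 gives φ = -1.50749998°, λ = 32.20919996°.

lat -1.5075°, lon 32.2092°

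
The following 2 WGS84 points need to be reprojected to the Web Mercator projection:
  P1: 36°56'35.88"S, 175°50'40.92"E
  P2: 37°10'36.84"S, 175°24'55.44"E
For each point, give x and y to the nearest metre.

Web Mercator: x = R·λ, y = R·ln tan(π/4+φ/2), R = 6378137 m.
P1 (-36.9433°, 175.8447°) → (19574942.463, -4431206.483) m.
P2 (-37.1769°, 175.4154°) → (19527153.005, -4463793.134) m.

P1: x 19574942 m, y -4431206 m; P2: x 19527153 m, y -4463793 m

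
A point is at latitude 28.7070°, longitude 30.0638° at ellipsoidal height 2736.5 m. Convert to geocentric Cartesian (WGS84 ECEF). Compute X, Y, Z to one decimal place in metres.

WGS84: a = 6378137 m, e² = 0.006694380; N(φ) = a/√(1−e²sin²φ) = 6383068.264 m.
X = (N+h)·cosφ·cosλ = 4847408.500 m; Y = (N+h)·cosφ·sinλ = 2805854.151 m; Z = (N(1−e²)+h)·sinφ = 3046772.943 m.

X 4847408.5 m, Y 2805854.2 m, Z 3046772.9 m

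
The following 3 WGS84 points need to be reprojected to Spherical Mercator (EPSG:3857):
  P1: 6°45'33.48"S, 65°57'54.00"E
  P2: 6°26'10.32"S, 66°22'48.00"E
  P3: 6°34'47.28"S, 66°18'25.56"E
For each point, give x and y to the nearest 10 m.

Web Mercator: x = R·λ, y = R·ln tan(π/4+φ/2), R = 6378137 m.
P1 (-6.7593°, 65.9650°) → (7343190.210, -754193.271) m.
P2 (-6.4362°, 66.3800°) → (7389387.799, -717986.104) m.
P3 (-6.5798°, 66.3071°) → (7381272.608, -734075.265) m.

P1: x 7343190 m, y -754190 m; P2: x 7389390 m, y -717990 m; P3: x 7381270 m, y -734080 m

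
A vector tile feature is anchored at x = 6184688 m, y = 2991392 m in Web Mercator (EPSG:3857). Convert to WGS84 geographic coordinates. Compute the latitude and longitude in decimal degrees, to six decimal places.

R = 6378137 m. λ = x/R = 55.55799758°.
φ = 2·arctan(exp(y/R)) − 90° = 2·arctan(1.59841) − 90° = 25.93790304°.

lat 25.937903°, lon 55.557998°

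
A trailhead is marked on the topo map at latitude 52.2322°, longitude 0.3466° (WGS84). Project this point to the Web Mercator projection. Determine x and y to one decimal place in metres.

Web Mercator is spherical with R = a = 6378137 m.
x = R·λ = 6378137 × 0.006049311 = 38583.336 m.
y = R·ln tan(π/4 + φ/2) = 6378137 × 1.072761463 = 6842219.577 m.

x 38583.3 m, y 6842219.6 m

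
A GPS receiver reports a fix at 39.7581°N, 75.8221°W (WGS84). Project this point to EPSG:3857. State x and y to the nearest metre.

Web Mercator is spherical with R = a = 6378137 m.
x = R·λ = 6378137 × -1.323345291 = -8440477.563 m.
y = R·ln tan(π/4 + φ/2) = 6378137 × 0.757408009 = 4830852.046 m.

x -8440478 m, y 4830852 m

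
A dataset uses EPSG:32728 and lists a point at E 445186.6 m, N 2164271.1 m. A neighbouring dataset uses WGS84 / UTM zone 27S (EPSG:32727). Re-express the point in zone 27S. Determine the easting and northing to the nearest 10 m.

UTM 28S → geographic: φ = -70.62039996°, λ = -16.48019867°.
UTM 27S (λ₀ = -21°) forward: E = 667252.369 m, N = 2158712.009 m.

E 667250 m, N 2158710 m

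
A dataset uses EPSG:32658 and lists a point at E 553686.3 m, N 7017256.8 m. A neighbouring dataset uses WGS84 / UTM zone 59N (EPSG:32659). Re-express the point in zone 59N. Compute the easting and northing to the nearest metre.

UTM 58N → geographic: φ = 63.28020027°, λ = 166.07020039°.
UTM 59N (λ₀ = 171°) forward: E = 252871.349 m, N = 7026313.517 m.

E 252871 m, N 7026314 m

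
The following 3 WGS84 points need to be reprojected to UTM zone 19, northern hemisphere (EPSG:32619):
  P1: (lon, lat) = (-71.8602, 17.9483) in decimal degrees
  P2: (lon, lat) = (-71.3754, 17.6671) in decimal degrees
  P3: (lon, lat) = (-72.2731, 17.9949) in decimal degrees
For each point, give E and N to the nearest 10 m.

UTM zone 19N: λ₀ = -69°, k₀ = 0.9996.
P1 (17.9483°, -71.8602°) → (197020.981, 1986797.451) m.
P2 (17.6671°, -71.3754°) → (248007.012, 1954941.355) m.
P3 (17.9949°, -72.2731°) → (153337.485, 1992682.651) m.

P1: E 197020 m, N 1986800 m; P2: E 248010 m, N 1954940 m; P3: E 153340 m, N 1992680 m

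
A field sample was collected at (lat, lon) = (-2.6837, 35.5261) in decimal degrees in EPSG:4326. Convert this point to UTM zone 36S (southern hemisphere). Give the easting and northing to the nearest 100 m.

Zone 36 central meridian λ₀ = 6×36 − 183 = 33°; Δλ = +2.5261°.
Transverse Mercator on WGS84 with k₀ = 0.9996 gives E = 780876.675 m, N = 9703078.283 m.

E 780900 m, N 9703100 m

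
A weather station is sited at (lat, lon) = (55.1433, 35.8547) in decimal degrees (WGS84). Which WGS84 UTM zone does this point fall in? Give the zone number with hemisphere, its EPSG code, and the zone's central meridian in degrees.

UTM zone = ⌊(λ + 180)/6⌋ + 1; 35.8547° ∈ [30°, 36°) → zone 36.
Hemisphere: N (φ ≥ 0).
Central meridian λ₀ = 6×36 − 183 = 33°.
EPSG code: 32636.

Zone 36N (EPSG:32636), central meridian 33°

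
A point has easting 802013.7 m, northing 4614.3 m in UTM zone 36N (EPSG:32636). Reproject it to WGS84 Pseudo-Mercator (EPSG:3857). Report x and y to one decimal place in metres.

Unproject from UTM 36N (λ₀ = 33°) → φ = 0.04169991°, λ = 35.71310026°.
Web Mercator (R = 6378137 m): x = 3975564.136 m, y = 4642.013 m.

x 3975564.1 m, y 4642.0 m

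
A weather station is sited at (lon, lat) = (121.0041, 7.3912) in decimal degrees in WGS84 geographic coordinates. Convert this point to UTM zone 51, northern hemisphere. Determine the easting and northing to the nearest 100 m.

Zone 51 central meridian λ₀ = 6×51 − 183 = 123°; Δλ = -1.9959°.
Transverse Mercator on WGS84 with k₀ = 0.9996 gives E = 279696.116 m, N = 817488.808 m.

E 279700 m, N 817500 m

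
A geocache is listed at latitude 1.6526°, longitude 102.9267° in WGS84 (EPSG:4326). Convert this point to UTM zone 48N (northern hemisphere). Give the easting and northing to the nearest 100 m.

E 269300 m, N 182800 m

Zone 48 central meridian λ₀ = 6×48 − 183 = 105°; Δλ = -2.0733°.
Transverse Mercator on WGS84 with k₀ = 0.9996 gives E = 269338.338 m, N = 182782.859 m.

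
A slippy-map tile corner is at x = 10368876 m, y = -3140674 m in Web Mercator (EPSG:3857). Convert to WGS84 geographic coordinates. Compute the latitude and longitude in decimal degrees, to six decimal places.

lat -27.137603°, lon 93.145198°

R = 6378137 m. λ = x/R = 93.14519790°.
φ = 2·arctan(exp(y/R)) − 90° = 2·arctan(0.61115) − 90° = -27.13760325°.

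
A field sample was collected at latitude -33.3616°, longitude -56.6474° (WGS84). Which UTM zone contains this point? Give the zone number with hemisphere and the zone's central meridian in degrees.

Zone 21S, central meridian -57°

UTM zone = ⌊(λ + 180)/6⌋ + 1; -56.6474° ∈ [-60°, -54°) → zone 21.
Hemisphere: S (φ < 0).
Central meridian λ₀ = 6×21 − 183 = -57°.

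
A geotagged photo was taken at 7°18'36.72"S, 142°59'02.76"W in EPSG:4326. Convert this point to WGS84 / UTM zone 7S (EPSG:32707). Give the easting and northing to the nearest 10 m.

E 280960 m, N 9191480 m

Zone 7 central meridian λ₀ = 6×7 − 183 = -141°; Δλ = -1.9841°.
Transverse Mercator on WGS84 with k₀ = 0.9996 gives E = 280959.376 m, N = 9191476.652 m.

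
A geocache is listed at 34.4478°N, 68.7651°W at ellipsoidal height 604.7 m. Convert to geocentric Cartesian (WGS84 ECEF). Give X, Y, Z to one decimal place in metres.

X 1907239.9 m, Y -4908288.2 m, Z 3587860.3 m

WGS84: a = 6378137 m, e² = 0.006694380; N(φ) = a/√(1−e²sin²φ) = 6384978.890 m.
X = (N+h)·cosφ·cosλ = 1907239.854 m; Y = (N+h)·cosφ·sinλ = -4908288.158 m; Z = (N(1−e²)+h)·sinφ = 3587860.317 m.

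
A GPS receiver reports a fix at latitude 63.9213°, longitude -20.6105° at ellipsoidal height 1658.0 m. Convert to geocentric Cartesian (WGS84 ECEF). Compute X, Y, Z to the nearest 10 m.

X 2632200 m, Y -989930 m, Z 5707350 m

WGS84: a = 6378137 m, e² = 0.006694380; N(φ) = a/√(1−e²sin²φ) = 6395430.191 m.
X = (N+h)·cosφ·cosλ = 2632199.481 m; Y = (N+h)·cosφ·sinλ = -989929.305 m; Z = (N(1−e²)+h)·sinφ = 5707352.796 m.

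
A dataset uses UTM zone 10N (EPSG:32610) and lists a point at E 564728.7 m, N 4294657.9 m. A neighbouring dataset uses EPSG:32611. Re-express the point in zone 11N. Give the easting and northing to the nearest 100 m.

E 43600 m, N 4307500 m

UTM 10N → geographic: φ = 38.79829968°, λ = -122.25460049°.
UTM 11N (λ₀ = -117°) forward: E = 43567.584 m, N = 4307528.785 m.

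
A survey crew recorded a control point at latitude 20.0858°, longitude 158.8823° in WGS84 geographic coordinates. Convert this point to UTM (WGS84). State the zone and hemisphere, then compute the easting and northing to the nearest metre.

Longitude 158.8823° lies in the 6° band [156°, 162°), giving zone 57; latitude is north of the equator, so 57N.
Zone 57 central meridian λ₀ = 6×57 − 183 = 159°; Δλ = -0.1177°.
Transverse Mercator on WGS84 with k₀ = 0.9996 gives E = 487694.643 m, N = 2220980.323 m.

Zone 57N: E 487695 m, N 2220980 m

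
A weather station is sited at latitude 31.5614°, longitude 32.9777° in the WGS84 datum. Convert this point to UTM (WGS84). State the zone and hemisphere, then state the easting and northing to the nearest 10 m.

Zone 36N: E 497880 m, N 3491820 m

Longitude 32.9777° lies in the 6° band [30°, 36°), giving zone 36; latitude is north of the equator, so 36N.
Zone 36 central meridian λ₀ = 6×36 − 183 = 33°; Δλ = -0.0223°.
Transverse Mercator on WGS84 with k₀ = 0.9996 gives E = 497883.681 m, N = 3491822.086 m.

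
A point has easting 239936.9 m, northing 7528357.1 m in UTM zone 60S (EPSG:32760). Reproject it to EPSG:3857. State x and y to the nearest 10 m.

x 19422490 m, y -2551310 m

Unproject from UTM 60S (λ₀ = 177°) → φ = -22.33100026°, λ = 174.47520047°.
Web Mercator (R = 6378137 m): x = 19422490.472 m, y = -2551312.441 m.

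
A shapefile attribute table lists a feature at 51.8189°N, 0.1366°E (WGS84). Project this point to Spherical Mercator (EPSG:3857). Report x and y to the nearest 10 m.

x 15210 m, y 6767450 m

Web Mercator is spherical with R = a = 6378137 m.
x = R·λ = 6378137 × 0.002384120 = 15206.242 m.
y = R·ln tan(π/4 + φ/2) = 6378137 × 1.061038083 = 6767446.257 m.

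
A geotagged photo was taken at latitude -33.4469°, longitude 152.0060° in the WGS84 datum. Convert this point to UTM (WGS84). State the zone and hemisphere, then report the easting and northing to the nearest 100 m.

Longitude 152.0060° lies in the 6° band [150°, 156°), giving zone 56; latitude is south of the equator, so 56S.
Zone 56 central meridian λ₀ = 6×56 − 183 = 153°; Δλ = -0.9940°.
Transverse Mercator on WGS84 with k₀ = 0.9996 gives E = 407613.772 m, N = 6298726.178 m.

Zone 56S: E 407600 m, N 6298700 m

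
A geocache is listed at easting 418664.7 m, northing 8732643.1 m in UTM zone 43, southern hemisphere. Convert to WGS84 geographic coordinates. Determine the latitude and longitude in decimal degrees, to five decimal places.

Zone 43S: λ₀ = 75°, k₀ = 0.9996, false easting 500000 m, false northing 10000000 m.
Meridian distance M = (N − FN)/k₀ = -1267864.0 m.
Inverse transverse Mercator on WGS84 gives φ = -11.46369956°, λ = 74.25429987°.

lat -11.46370°, lon 74.25430°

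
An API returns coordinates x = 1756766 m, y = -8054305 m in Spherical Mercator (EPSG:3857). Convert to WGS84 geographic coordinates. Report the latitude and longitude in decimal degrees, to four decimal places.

lat -58.4117°, lon 15.7813°

R = 6378137 m. λ = x/R = 15.78129748°.
φ = 2·arctan(exp(y/R)) − 90° = 2·arctan(0.28286) − 90° = -58.41170138°.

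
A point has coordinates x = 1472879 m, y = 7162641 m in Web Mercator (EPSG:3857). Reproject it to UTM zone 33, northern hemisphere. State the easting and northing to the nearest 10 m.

Web Mercator inverse (R = 6378137 m) → φ = 53.96029909°, λ = 13.23109717°.
UTM 33N forward: E = 383944.590 m, N = 5980553.354 m.

E 383940 m, N 5980550 m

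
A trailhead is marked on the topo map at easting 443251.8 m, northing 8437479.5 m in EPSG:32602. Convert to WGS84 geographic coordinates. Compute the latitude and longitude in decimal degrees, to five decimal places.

Zone 2N: λ₀ = -171°, k₀ = 0.9996, false easting 500000 m.
Meridian distance M = (N − FN)/k₀ = 8440855.8 m.
Inverse transverse Mercator on WGS84 gives φ = 76.01149991°, λ = -173.10349907°.

lat 76.01150°, lon -173.10350°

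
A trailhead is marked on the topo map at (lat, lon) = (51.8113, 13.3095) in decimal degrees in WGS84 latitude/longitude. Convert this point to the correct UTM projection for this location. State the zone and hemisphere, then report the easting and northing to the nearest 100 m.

Zone 33N: E 383500 m, N 5741400 m

Longitude 13.3095° lies in the 6° band [12°, 18°), giving zone 33; latitude is north of the equator, so 33N.
Zone 33 central meridian λ₀ = 6×33 − 183 = 15°; Δλ = -1.6905°.
Transverse Mercator on WGS84 with k₀ = 0.9996 gives E = 383462.891 m, N = 5741402.229 m.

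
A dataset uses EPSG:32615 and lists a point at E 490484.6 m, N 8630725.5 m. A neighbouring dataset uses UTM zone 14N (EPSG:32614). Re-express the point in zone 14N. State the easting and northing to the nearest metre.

E 632385 m, N 8637019 m

UTM 15N → geographic: φ = 77.75199993°, λ = -93.40180032°.
UTM 14N (λ₀ = -99°) forward: E = 632385.125 m, N = 8637018.649 m.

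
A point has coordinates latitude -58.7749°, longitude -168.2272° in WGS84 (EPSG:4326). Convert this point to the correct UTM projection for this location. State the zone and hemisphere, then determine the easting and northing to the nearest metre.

Longitude -168.2272° lies in the 6° band [-174°, -168°), giving zone 2; latitude is south of the equator, so 2S.
Zone 2 central meridian λ₀ = 6×2 − 183 = -171°; Δλ = +2.7728°.
Transverse Mercator on WGS84 with k₀ = 0.9996 gives E = 660313.330 m, N = 3481694.360 m.

Zone 2S: E 660313 m, N 3481694 m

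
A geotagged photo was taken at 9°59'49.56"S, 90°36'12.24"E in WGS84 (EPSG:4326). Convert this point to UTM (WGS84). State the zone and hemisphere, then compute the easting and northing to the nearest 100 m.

Longitude 90.6034° lies in the 6° band [90°, 96°), giving zone 46; latitude is south of the equator, so 46S.
Zone 46 central meridian λ₀ = 6×46 − 183 = 93°; Δλ = -2.3966°.
Transverse Mercator on WGS84 with k₀ = 0.9996 gives E = 237268.586 m, N = 8893953.833 m.

Zone 46S: E 237300 m, N 8894000 m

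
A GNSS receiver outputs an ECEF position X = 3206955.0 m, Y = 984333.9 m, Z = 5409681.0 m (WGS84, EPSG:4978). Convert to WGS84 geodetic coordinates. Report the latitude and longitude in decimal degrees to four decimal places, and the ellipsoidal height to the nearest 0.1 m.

λ = atan2(Y, X) = 17.06319972°; p = √(X²+Y²) = 3354619.7 m.
Bowring's method on WGS84 (a = 6378137 m, b = 6356752.314 m) gives φ = 58.36839969°, h = 2714.570 m.

lat 58.3684°, lon 17.0632°, h 2714.6 m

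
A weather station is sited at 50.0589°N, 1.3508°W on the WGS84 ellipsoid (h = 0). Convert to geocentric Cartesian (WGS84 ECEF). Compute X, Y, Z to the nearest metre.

X 4101703 m, Y -96719 m, Z 4866998 m

WGS84: a = 6378137 m, e² = 0.006694380; N(φ) = a/√(1−e²sin²φ) = 6390723.781 m.
X = (N+h)·cosφ·cosλ = 4101703.069 m; Y = (N+h)·cosφ·sinλ = -96719.293 m; Z = (N(1−e²)+h)·sinφ = 4866997.632 m.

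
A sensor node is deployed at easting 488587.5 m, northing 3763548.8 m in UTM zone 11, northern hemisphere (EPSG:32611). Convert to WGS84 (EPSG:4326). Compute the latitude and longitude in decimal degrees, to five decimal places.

Zone 11N: λ₀ = -117°, k₀ = 0.9996, false easting 500000 m.
Meridian distance M = (N − FN)/k₀ = 3765054.8 m.
Inverse transverse Mercator on WGS84 gives φ = 34.01249964°, λ = -117.12359975°.

lat 34.01250°, lon -117.12360°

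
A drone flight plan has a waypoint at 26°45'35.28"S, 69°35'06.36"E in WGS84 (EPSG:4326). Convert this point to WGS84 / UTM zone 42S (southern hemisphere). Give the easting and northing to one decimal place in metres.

Zone 42 central meridian λ₀ = 6×42 − 183 = 69°; Δλ = +0.5851°.
Transverse Mercator on WGS84 with k₀ = 0.9996 gives E = 558174.243 m, N = 7040034.921 m.

E 558174.2 m, N 7040034.9 m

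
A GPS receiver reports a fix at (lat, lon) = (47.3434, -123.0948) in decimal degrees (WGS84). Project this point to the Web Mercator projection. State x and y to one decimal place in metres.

Web Mercator is spherical with R = a = 6378137 m.
x = R·λ = 6378137 × -2.148409552 = -13702850.455 m.
y = R·ln tan(π/4 + φ/2) = 6378137 × 0.940448117 = 5998306.934 m.

x -13702850.5 m, y 5998306.9 m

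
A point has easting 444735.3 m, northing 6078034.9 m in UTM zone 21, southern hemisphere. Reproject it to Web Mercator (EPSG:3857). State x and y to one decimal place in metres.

Unproject from UTM 21S (λ₀ = -57°) → φ = -35.43960014°, λ = -57.60890021°.
Web Mercator (R = 6378137 m): x = -6412993.436 m, y = -4223782.685 m.

x -6412993.4 m, y -4223782.7 m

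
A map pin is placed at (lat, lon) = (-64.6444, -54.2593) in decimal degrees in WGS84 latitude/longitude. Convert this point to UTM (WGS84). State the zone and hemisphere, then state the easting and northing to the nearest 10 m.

Zone 21S: E 630930 m, N 2828340 m

Longitude -54.2593° lies in the 6° band [-60°, -54°), giving zone 21; latitude is south of the equator, so 21S.
Zone 21 central meridian λ₀ = 6×21 − 183 = -57°; Δλ = +2.7407°.
Transverse Mercator on WGS84 with k₀ = 0.9996 gives E = 630926.199 m, N = 2828344.915 m.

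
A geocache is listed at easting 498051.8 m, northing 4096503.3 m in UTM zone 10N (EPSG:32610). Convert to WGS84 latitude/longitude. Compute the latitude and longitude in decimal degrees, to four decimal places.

lat 37.0147°, lon -123.0219°

Zone 10N: λ₀ = -123°, k₀ = 0.9996, false easting 500000 m.
Meridian distance M = (N − FN)/k₀ = 4098142.6 m.
Inverse transverse Mercator on WGS84 gives φ = 37.01469986°, λ = -123.02189999°.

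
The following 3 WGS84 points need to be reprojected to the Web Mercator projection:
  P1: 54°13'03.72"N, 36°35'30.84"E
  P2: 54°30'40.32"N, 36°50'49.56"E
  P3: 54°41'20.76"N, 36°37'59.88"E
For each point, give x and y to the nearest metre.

Web Mercator: x = R·λ, y = R·ln tan(π/4+φ/2), R = 6378137 m.
P1 (54.2177°, 36.5919°) → (4073391.675, 7211494.354) m.
P2 (54.5112°, 36.8471°) → (4101800.409, 7267572.128) m.
P3 (54.6891°, 36.6333°) → (4078000.302, 7301759.067) m.

P1: x 4073392 m, y 7211494 m; P2: x 4101800 m, y 7267572 m; P3: x 4078000 m, y 7301759 m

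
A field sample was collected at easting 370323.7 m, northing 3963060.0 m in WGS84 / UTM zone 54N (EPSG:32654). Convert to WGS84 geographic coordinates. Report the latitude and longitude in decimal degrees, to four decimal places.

Zone 54N: λ₀ = 141°, k₀ = 0.9996, false easting 500000 m.
Meridian distance M = (N − FN)/k₀ = 3964645.9 m.
Inverse transverse Mercator on WGS84 gives φ = 35.80310038°, λ = 139.56479956°.

lat 35.8031°, lon 139.5648°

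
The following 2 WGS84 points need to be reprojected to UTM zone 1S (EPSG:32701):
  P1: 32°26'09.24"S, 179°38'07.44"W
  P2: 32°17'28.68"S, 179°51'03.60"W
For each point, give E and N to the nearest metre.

UTM zone 1S: λ₀ = -177°, k₀ = 0.9996.
P1 (-32.4359°, -179.6354°) → (252219.878, 6408188.673) m.
P2 (-32.2913°, -179.8510°) → (231514.775, 6423704.827) m.

P1: E 252220 m, N 6408189 m; P2: E 231515 m, N 6423705 m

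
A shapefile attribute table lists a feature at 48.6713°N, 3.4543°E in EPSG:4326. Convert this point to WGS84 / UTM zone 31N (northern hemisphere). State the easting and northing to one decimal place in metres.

Zone 31 central meridian λ₀ = 6×31 − 183 = 3°; Δλ = +0.4543°.
Transverse Mercator on WGS84 with k₀ = 0.9996 gives E = 533446.712 m, N = 5391016.384 m.

E 533446.7 m, N 5391016.4 m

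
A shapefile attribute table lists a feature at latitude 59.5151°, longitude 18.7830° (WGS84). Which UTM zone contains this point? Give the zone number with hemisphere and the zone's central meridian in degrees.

UTM zone = ⌊(λ + 180)/6⌋ + 1; 18.7830° ∈ [18°, 24°) → zone 34.
Hemisphere: N (φ ≥ 0).
Central meridian λ₀ = 6×34 − 183 = 21°.

Zone 34N, central meridian 21°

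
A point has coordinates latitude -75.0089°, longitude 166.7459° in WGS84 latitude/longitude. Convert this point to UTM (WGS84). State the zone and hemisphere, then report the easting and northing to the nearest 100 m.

Longitude 166.7459° lies in the 6° band [162°, 168°), giving zone 58; latitude is south of the equator, so 58S.
Zone 58 central meridian λ₀ = 6×58 − 183 = 165°; Δλ = +1.7459°.
Transverse Mercator on WGS84 with k₀ = 0.9996 gives E = 550403.843 m, N = 1674658.307 m.

Zone 58S: E 550400 m, N 1674700 m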